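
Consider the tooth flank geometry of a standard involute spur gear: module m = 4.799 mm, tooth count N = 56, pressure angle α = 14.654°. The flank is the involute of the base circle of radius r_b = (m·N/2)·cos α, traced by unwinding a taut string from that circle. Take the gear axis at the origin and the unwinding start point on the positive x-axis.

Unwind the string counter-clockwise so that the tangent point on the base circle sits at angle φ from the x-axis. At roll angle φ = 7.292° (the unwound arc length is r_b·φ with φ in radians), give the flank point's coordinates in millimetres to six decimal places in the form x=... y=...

pitch radius r_p = m·N/2 = 4.799·56/2 = 134.372000
base radius r_b = r_p·cos α = 134.372000·cos 14.654° = 130.001036
roll angle φ = 7.292° = 0.12726941 rad
x = r_b·(cos φ + φ·sin φ) = 130.001036·(0.99191217 + 0.12726941·0.12692611) = 131.049623
y = r_b·(sin φ − φ·cos φ) = 130.001036·(0.12692611 − 0.12726941·0.99191217) = 0.089185

x=131.049623 y=0.089185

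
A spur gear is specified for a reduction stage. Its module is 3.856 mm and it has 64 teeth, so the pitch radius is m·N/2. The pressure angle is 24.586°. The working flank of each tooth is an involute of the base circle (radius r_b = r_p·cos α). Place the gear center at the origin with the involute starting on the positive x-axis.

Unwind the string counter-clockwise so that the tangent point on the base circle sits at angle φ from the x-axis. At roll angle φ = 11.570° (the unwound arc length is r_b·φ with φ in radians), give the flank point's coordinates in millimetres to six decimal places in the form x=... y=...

pitch radius r_p = m·N/2 = 3.856·64/2 = 123.392000
base radius r_b = r_p·cos α = 123.392000·cos 24.586° = 112.205010
roll angle φ = 11.570° = 0.20193459 rad
x = r_b·(cos φ + φ·sin φ) = 112.205010·(0.97968040 + 0.20193459·0.20056499) = 114.469465
y = r_b·(sin φ − φ·cos φ) = 112.205010·(0.20056499 − 0.20193459·0.97968040) = 0.306726

x=114.469465 y=0.306726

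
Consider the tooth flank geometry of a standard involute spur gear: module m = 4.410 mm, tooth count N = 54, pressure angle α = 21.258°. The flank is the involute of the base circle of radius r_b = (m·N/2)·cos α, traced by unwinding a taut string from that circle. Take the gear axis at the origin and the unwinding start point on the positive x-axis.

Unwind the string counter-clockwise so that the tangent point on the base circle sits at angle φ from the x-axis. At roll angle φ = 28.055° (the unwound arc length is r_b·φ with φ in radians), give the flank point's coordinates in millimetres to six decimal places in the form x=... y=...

pitch radius r_p = m·N/2 = 4.410·54/2 = 119.070000
base radius r_b = r_p·cos α = 119.070000·cos 21.258° = 110.968150
roll angle φ = 28.055° = 0.48965212 rad
x = r_b·(cos φ + φ·sin φ) = 110.968150·(0.88249653 + 0.48965212·0.47031892) = 123.484157
y = r_b·(sin φ − φ·cos φ) = 110.968150·(0.47031892 − 0.48965212·0.88249653) = 4.239274

x=123.484157 y=4.239274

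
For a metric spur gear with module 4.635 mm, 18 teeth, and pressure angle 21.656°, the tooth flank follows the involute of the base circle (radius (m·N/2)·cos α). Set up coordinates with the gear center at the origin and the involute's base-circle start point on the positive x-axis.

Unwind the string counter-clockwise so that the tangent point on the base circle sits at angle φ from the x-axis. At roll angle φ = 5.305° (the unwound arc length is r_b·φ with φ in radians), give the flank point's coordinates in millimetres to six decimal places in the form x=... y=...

pitch radius r_p = m·N/2 = 4.635·18/2 = 41.715000
base radius r_b = r_p·cos α = 41.715000·cos 21.656° = 38.770599
roll angle φ = 5.305° = 0.09258972 rad
x = r_b·(cos φ + φ·sin φ) = 38.770599·(0.99571663 + 0.09258972·0.09245748) = 38.936430
y = r_b·(sin φ − φ·cos φ) = 38.770599·(0.09245748 − 0.09258972·0.99571663) = 0.010249

x=38.936430 y=0.010249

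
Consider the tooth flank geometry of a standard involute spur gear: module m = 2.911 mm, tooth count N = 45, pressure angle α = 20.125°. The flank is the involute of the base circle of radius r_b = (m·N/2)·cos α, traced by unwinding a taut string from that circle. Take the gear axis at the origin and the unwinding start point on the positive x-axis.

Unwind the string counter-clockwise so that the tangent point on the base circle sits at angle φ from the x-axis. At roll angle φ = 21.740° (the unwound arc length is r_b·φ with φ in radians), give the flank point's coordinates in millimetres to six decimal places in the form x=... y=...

x=65.767417 y=1.103795

pitch radius r_p = m·N/2 = 2.911·45/2 = 65.497500
base radius r_b = r_p·cos α = 65.497500·cos 20.125° = 61.498499
roll angle φ = 21.740° = 0.37943458 rad
x = r_b·(cos φ + φ·sin φ) = 61.498499·(0.92887421 + 0.37943458·0.37039532) = 65.767417
y = r_b·(sin φ − φ·cos φ) = 61.498499·(0.37039532 − 0.37943458·0.92887421) = 1.103795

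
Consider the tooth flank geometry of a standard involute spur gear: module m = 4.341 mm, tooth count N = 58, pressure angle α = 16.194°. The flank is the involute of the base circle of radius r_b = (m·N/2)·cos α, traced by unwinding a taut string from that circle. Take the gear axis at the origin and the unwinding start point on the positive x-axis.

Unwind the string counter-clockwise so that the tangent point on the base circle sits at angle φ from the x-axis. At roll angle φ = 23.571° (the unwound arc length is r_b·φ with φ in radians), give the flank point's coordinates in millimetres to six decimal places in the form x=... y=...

x=130.695533 y=2.758557

pitch radius r_p = m·N/2 = 4.341·58/2 = 125.889000
base radius r_b = r_p·cos α = 125.889000·cos 16.194° = 120.894089
roll angle φ = 23.571° = 0.41139156 rad
x = r_b·(cos φ + φ·sin φ) = 120.894089·(0.91656525 + 0.41139156·0.39988517) = 130.695533
y = r_b·(sin φ − φ·cos φ) = 120.894089·(0.39988517 − 0.41139156·0.91656525) = 2.758557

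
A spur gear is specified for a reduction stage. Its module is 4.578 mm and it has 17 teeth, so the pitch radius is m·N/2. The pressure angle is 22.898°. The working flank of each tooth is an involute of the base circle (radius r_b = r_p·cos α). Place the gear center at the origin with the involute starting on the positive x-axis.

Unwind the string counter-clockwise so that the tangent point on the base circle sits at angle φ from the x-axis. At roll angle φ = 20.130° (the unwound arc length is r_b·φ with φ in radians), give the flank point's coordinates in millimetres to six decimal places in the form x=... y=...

x=37.991195 y=0.511823

pitch radius r_p = m·N/2 = 4.578·17/2 = 38.913000
base radius r_b = r_p·cos α = 38.913000·cos 22.898° = 35.846616
roll angle φ = 20.130° = 0.35133478 rad
x = r_b·(cos φ + φ·sin φ) = 35.846616·(0.93891418 + 0.35133478·0.34415136) = 37.991195
y = r_b·(sin φ − φ·cos φ) = 35.846616·(0.34415136 − 0.35133478·0.93891418) = 0.511823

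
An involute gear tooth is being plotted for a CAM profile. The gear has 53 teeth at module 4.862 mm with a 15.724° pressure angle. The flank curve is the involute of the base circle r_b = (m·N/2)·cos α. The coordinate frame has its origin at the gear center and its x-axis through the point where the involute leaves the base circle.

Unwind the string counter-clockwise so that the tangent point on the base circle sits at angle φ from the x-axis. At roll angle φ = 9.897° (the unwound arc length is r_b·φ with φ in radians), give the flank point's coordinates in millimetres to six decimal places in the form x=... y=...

pitch radius r_p = m·N/2 = 4.862·53/2 = 128.843000
base radius r_b = r_p·cos α = 128.843000·cos 15.724° = 124.021478
roll angle φ = 9.897° = 0.17273524 rad
x = r_b·(cos φ + φ·sin φ) = 124.021478·(0.98511833 + 0.17273524·0.17187752) = 125.857942
y = r_b·(sin φ − φ·cos φ) = 124.021478·(0.17187752 − 0.17273524·0.98511833) = 0.212433

x=125.857942 y=0.212433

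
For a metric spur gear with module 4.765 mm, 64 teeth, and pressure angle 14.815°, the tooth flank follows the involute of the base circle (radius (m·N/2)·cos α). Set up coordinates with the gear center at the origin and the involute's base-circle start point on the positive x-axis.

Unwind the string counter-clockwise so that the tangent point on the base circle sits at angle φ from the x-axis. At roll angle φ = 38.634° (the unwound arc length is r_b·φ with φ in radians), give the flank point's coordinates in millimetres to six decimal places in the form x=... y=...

x=177.208523 y=14.390433

pitch radius r_p = m·N/2 = 4.765·64/2 = 152.480000
base radius r_b = r_p·cos α = 152.480000·cos 14.815° = 147.411028
roll angle φ = 38.634° = 0.67429050 rad
x = r_b·(cos φ + φ·sin φ) = 147.411028·(0.78115012 + 0.67429050·0.62434325) = 177.208523
y = r_b·(sin φ − φ·cos φ) = 147.411028·(0.62434325 − 0.67429050·0.78115012) = 14.390433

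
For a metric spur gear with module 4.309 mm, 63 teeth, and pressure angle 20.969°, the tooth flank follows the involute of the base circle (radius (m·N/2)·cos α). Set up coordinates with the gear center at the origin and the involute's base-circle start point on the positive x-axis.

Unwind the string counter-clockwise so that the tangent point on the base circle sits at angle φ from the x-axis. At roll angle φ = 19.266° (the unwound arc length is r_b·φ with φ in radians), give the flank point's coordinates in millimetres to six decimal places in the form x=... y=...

x=133.708505 y=1.588166

pitch radius r_p = m·N/2 = 4.309·63/2 = 135.733500
base radius r_b = r_p·cos α = 135.733500·cos 20.969° = 126.744438
roll angle φ = 19.266° = 0.33625513 rad
x = r_b·(cos φ + φ·sin φ) = 126.744438·(0.94399692 + 0.33625513·0.32995427) = 133.708505
y = r_b·(sin φ − φ·cos φ) = 126.744438·(0.32995427 − 0.33625513·0.94399692) = 1.588166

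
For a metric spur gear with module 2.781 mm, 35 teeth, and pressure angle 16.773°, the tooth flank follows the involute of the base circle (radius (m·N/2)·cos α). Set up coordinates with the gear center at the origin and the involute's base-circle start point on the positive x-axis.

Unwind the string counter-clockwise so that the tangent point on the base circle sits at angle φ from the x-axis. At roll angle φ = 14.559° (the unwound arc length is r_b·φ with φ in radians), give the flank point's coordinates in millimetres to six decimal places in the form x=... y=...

pitch radius r_p = m·N/2 = 2.781·35/2 = 48.667500
base radius r_b = r_p·cos α = 48.667500·cos 16.773° = 46.596970
roll angle φ = 14.559° = 0.25410249 rad
x = r_b·(cos φ + φ·sin φ) = 46.596970·(0.96788930 + 0.25410249·0.25137682) = 48.077112
y = r_b·(sin φ − φ·cos φ) = 46.596970·(0.25137682 − 0.25410249·0.96788930) = 0.253196

x=48.077112 y=0.253196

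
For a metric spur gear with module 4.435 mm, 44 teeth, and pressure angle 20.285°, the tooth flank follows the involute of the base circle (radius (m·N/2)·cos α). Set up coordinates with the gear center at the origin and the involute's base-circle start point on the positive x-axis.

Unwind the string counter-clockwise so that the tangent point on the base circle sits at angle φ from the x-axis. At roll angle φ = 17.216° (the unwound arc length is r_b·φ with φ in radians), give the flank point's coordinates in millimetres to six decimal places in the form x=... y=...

x=95.557314 y=0.820146

pitch radius r_p = m·N/2 = 4.435·44/2 = 97.570000
base radius r_b = r_p·cos α = 97.570000·cos 20.285° = 91.518682
roll angle φ = 17.216° = 0.30047588 rad
x = r_b·(cos φ + φ·sin φ) = 91.518682·(0.95519575 + 0.30047588·0.29597480) = 95.557314
y = r_b·(sin φ − φ·cos φ) = 91.518682·(0.29597480 − 0.30047588·0.95519575) = 0.820146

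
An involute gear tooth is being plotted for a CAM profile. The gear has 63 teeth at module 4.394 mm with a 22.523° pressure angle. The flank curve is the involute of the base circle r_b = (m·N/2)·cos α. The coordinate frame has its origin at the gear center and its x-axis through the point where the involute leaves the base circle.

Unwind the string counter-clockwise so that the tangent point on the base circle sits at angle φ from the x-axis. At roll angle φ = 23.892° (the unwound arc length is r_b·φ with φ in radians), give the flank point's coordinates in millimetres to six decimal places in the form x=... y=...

pitch radius r_p = m·N/2 = 4.394·63/2 = 138.411000
base radius r_b = r_p·cos α = 138.411000·cos 22.523° = 127.853817
roll angle φ = 23.892° = 0.41699406 rad
x = r_b·(cos φ + φ·sin φ) = 127.853817·(0.91431051 + 0.41699406·0.40501393) = 138.491117
y = r_b·(sin φ − φ·cos φ) = 127.853817·(0.40501393 − 0.41699406·0.91431051) = 3.036767

x=138.491117 y=3.036767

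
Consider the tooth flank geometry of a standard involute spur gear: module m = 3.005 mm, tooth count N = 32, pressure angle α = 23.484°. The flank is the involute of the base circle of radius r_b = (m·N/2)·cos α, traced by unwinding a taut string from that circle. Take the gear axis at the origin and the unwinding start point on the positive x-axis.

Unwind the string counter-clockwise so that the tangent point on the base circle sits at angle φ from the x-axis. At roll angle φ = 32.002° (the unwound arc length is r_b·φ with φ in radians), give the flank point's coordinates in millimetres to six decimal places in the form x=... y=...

x=50.448862 y=2.482262

pitch radius r_p = m·N/2 = 3.005·32/2 = 48.080000
base radius r_b = r_p·cos α = 48.080000·cos 23.484° = 44.097600
roll angle φ = 32.002° = 0.55854027 rad
x = r_b·(cos φ + φ·sin φ) = 44.097600·(0.84802960 + 0.55854027·0.52994887) = 50.448862
y = r_b·(sin φ − φ·cos φ) = 44.097600·(0.52994887 − 0.55854027·0.84802960) = 2.482262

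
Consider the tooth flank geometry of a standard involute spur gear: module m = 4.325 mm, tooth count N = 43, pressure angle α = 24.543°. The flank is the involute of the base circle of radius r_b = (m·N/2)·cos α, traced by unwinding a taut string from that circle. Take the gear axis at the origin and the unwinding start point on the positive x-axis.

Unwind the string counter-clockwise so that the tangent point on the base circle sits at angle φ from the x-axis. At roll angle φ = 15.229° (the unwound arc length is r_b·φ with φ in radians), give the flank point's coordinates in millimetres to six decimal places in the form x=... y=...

x=87.521396 y=0.525718

pitch radius r_p = m·N/2 = 4.325·43/2 = 92.987500
base radius r_b = r_p·cos α = 92.987500·cos 24.543° = 84.586060
roll angle φ = 15.229° = 0.26579619 rad
x = r_b·(cos φ + φ·sin φ) = 84.586060·(0.96488366 + 0.26579619·0.26267758) = 87.521396
y = r_b·(sin φ − φ·cos φ) = 84.586060·(0.26267758 − 0.26579619·0.96488366) = 0.525718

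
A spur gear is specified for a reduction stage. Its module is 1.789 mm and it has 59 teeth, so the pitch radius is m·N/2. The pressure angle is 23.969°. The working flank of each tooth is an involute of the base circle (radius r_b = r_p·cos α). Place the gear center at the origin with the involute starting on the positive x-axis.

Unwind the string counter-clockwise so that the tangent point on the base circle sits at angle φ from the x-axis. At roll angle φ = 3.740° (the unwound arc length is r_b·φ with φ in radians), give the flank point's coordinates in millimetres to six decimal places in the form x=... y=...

x=48.327055 y=0.004469

pitch radius r_p = m·N/2 = 1.789·59/2 = 52.775500
base radius r_b = r_p·cos α = 52.775500·cos 23.969° = 48.224425
roll angle φ = 3.740° = 0.06527531 rad
x = r_b·(cos φ + φ·sin φ) = 48.224425·(0.99787032 + 0.06527531·0.06522897) = 48.327055
y = r_b·(sin φ − φ·cos φ) = 48.224425·(0.06522897 − 0.06527531·0.99787032) = 0.004469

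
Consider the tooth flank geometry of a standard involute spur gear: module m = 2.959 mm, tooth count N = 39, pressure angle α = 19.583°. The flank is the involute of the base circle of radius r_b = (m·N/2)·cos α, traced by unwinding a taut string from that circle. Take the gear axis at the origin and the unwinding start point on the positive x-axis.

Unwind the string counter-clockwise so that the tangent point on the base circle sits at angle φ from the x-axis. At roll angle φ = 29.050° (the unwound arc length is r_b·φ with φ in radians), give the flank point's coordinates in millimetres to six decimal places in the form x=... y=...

x=60.907704 y=2.301688

pitch radius r_p = m·N/2 = 2.959·39/2 = 57.700500
base radius r_b = r_p·cos α = 57.700500·cos 19.583° = 54.362927
roll angle φ = 29.050° = 0.50701815 rad
x = r_b·(cos φ + φ·sin φ) = 54.362927·(0.87419630 + 0.50701815·0.48557269) = 60.907704
y = r_b·(sin φ − φ·cos φ) = 54.362927·(0.48557269 − 0.50701815·0.87419630) = 2.301688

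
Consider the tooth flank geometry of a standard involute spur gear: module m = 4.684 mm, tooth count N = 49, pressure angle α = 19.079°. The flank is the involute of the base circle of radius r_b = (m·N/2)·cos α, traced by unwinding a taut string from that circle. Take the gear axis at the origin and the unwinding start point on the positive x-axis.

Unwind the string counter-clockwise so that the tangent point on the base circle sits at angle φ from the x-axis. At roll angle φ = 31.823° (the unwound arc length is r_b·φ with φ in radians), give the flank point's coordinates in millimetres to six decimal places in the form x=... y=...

x=123.914383 y=6.005146

pitch radius r_p = m·N/2 = 4.684·49/2 = 114.758000
base radius r_b = r_p·cos α = 114.758000·cos 19.079° = 108.454203
roll angle φ = 31.823° = 0.55541613 rad
x = r_b·(cos φ + φ·sin φ) = 108.454203·(0.84968109 + 0.55541613·0.52729692) = 123.914383
y = r_b·(sin φ − φ·cos φ) = 108.454203·(0.52729692 − 0.55541613·0.84968109) = 6.005146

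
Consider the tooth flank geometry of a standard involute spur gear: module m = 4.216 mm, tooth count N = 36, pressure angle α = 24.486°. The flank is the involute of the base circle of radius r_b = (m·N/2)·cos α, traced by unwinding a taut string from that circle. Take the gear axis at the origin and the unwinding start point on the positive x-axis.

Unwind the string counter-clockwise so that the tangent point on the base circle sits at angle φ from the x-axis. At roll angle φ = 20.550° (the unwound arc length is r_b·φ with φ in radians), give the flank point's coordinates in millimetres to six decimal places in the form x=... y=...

pitch radius r_p = m·N/2 = 4.216·36/2 = 75.888000
base radius r_b = r_p·cos α = 75.888000·cos 24.486° = 69.062828
roll angle φ = 20.550° = 0.35866516 rad
x = r_b·(cos φ + φ·sin φ) = 69.062828·(0.93636622 + 0.35866516·0.35102465) = 73.363131
y = r_b·(sin φ − φ·cos φ) = 69.062828·(0.35102465 − 0.35866516·0.93636622) = 1.048561

x=73.363131 y=1.048561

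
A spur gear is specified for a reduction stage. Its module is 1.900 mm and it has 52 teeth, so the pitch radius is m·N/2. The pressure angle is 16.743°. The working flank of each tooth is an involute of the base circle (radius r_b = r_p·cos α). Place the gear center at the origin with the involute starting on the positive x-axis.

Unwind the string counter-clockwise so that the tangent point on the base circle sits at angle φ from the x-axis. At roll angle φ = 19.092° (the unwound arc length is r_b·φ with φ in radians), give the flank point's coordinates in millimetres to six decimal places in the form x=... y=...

x=49.859595 y=0.576965

pitch radius r_p = m·N/2 = 1.900·52/2 = 49.400000
base radius r_b = r_p·cos α = 49.400000·cos 16.743° = 47.305764
roll angle φ = 19.092° = 0.33321826 rad
x = r_b·(cos φ + φ·sin φ) = 47.305764·(0.94499459 + 0.33321826·0.32708596) = 49.859595
y = r_b·(sin φ − φ·cos φ) = 47.305764·(0.32708596 − 0.33321826·0.94499459) = 0.576965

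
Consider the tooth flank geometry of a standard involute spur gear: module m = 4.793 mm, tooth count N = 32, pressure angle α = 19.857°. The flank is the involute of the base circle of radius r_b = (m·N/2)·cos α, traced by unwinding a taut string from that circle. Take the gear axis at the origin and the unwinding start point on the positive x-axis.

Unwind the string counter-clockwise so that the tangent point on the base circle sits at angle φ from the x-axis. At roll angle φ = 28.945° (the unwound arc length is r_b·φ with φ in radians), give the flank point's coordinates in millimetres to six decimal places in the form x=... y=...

pitch radius r_p = m·N/2 = 4.793·32/2 = 76.688000
base radius r_b = r_p·cos α = 76.688000·cos 19.857° = 72.128386
roll angle φ = 28.945° = 0.50518555 rad
x = r_b·(cos φ + φ·sin φ) = 72.128386·(0.87508469 + 0.50518555·0.48396982) = 80.753444
y = r_b·(sin φ − φ·cos φ) = 72.128386·(0.48396982 − 0.50518555·0.87508469) = 3.021435

x=80.753444 y=3.021435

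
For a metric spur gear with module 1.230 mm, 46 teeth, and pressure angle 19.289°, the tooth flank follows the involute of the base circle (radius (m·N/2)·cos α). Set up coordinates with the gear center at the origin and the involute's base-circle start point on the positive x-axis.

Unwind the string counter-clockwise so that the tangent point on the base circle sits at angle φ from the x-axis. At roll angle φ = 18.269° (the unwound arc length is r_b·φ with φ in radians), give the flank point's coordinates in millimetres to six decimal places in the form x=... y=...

pitch radius r_p = m·N/2 = 1.230·46/2 = 28.290000
base radius r_b = r_p·cos α = 28.290000·cos 19.289° = 26.701924
roll angle φ = 18.269° = 0.31885420 rad
x = r_b·(cos φ + φ·sin φ) = 26.701924·(0.94959522 + 0.31885420·0.31347872) = 28.024983
y = r_b·(sin φ − φ·cos φ) = 26.701924·(0.31347872 − 0.31885420·0.94959522) = 0.285612

x=28.024983 y=0.285612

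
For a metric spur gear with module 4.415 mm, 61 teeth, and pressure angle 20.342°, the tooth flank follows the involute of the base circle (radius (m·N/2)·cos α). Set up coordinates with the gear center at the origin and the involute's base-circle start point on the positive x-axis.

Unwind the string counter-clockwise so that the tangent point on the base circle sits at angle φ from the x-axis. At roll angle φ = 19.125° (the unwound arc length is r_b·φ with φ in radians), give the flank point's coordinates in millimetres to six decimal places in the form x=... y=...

pitch radius r_p = m·N/2 = 4.415·61/2 = 134.657500
base radius r_b = r_p·cos α = 134.657500·cos 20.342° = 126.259500
roll angle φ = 19.125° = 0.33379422 rad
x = r_b·(cos φ + φ·sin φ) = 126.259500·(0.94480605 + 0.33379422·0.32763018) = 133.098611
y = r_b·(sin φ − φ·cos φ) = 126.259500·(0.32763018 − 0.33379422·0.94480605) = 1.547864

x=133.098611 y=1.547864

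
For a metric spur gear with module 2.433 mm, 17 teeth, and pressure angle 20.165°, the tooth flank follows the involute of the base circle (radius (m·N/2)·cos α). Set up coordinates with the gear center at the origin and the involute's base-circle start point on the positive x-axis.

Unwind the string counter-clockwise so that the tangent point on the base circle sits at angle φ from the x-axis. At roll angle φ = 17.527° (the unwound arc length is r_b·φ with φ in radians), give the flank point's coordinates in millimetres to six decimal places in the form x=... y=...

pitch radius r_p = m·N/2 = 2.433·17/2 = 20.680500
base radius r_b = r_p·cos α = 20.680500·cos 20.165° = 19.412863
roll angle φ = 17.527° = 0.30590386 rad
x = r_b·(cos φ + φ·sin φ) = 19.412863·(0.95357514 + 0.30590386·0.30115519) = 20.300025
y = r_b·(sin φ − φ·cos φ) = 19.412863·(0.30115519 − 0.30590386·0.95357514) = 0.183507

x=20.300025 y=0.183507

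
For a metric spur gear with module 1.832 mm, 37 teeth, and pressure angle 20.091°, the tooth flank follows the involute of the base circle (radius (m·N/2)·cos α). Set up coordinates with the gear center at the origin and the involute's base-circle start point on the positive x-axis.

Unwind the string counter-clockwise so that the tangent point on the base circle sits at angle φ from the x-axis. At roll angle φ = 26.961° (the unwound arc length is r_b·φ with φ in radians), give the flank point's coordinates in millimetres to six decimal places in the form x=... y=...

x=35.160863 y=1.081193

pitch radius r_p = m·N/2 = 1.832·37/2 = 33.892000
base radius r_b = r_p·cos α = 33.892000·cos 20.091° = 31.829612
roll angle φ = 26.961° = 0.47055822 rad
x = r_b·(cos φ + φ·sin φ) = 31.829612·(0.89131534 + 0.47055822·0.45338391) = 35.160863
y = r_b·(sin φ − φ·cos φ) = 31.829612·(0.45338391 − 0.47055822·0.89131534) = 1.081193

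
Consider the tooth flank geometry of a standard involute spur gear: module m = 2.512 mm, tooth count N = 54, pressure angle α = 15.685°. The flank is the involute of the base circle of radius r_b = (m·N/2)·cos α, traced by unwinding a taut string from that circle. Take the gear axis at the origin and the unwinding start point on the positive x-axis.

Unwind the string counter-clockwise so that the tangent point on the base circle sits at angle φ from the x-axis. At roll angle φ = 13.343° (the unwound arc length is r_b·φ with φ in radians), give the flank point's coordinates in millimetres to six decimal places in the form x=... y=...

x=67.045129 y=0.273411

pitch radius r_p = m·N/2 = 2.512·54/2 = 67.824000
base radius r_b = r_p·cos α = 67.824000·cos 15.685° = 65.298408
roll angle φ = 13.343° = 0.23287928 rad
x = r_b·(cos φ + φ·sin φ) = 65.298408·(0.97300595 + 0.23287928·0.23078003) = 67.045129
y = r_b·(sin φ − φ·cos φ) = 65.298408·(0.23078003 − 0.23287928·0.97300595) = 0.273411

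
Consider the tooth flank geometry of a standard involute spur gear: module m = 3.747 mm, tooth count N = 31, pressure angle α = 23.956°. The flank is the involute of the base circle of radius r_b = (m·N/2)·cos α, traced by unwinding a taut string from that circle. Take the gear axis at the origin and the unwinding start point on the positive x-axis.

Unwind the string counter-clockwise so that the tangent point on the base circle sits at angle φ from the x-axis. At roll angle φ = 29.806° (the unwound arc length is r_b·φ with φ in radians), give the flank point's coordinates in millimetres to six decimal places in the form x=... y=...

pitch radius r_p = m·N/2 = 3.747·31/2 = 58.078500
base radius r_b = r_p·cos α = 58.078500·cos 23.956° = 53.075475
roll angle φ = 29.806° = 0.52021284 rad
x = r_b·(cos φ + φ·sin φ) = 53.075475·(0.86771341 + 0.52021284·0.49706483) = 59.778531
y = r_b·(sin φ − φ·cos φ) = 53.075475·(0.49706483 − 0.52021284·0.86771341) = 2.423913

x=59.778531 y=2.423913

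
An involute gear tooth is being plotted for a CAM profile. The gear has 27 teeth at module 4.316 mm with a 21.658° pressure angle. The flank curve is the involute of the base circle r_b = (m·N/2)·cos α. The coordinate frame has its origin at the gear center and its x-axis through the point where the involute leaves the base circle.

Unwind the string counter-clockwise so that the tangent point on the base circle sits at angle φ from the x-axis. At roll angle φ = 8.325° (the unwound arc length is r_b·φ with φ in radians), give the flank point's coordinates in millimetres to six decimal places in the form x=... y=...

pitch radius r_p = m·N/2 = 4.316·27/2 = 58.266000
base radius r_b = r_p·cos α = 58.266000·cos 21.658° = 54.152616
roll angle φ = 8.325° = 0.14529866 rad
x = r_b·(cos φ + φ·sin φ) = 54.152616·(0.98946271 + 0.14529866·0.14478795) = 54.721230
y = r_b·(sin φ − φ·cos φ) = 54.152616·(0.14478795 − 0.14529866·0.98946271) = 0.055254

x=54.721230 y=0.055254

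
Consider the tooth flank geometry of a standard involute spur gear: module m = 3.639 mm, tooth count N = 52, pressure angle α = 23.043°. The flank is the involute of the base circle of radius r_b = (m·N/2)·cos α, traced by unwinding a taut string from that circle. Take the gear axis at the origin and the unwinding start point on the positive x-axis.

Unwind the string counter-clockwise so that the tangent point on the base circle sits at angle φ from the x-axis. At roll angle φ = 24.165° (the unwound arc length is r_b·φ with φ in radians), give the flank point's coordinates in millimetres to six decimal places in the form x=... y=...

pitch radius r_p = m·N/2 = 3.639·52/2 = 94.614000
base radius r_b = r_p·cos α = 94.614000·cos 23.043° = 87.064877
roll angle φ = 24.165° = 0.42175881 rad
x = r_b·(cos φ + φ·sin φ) = 87.064877·(0.91237035 + 0.42175881·0.40936577) = 94.467479
y = r_b·(sin φ − φ·cos φ) = 87.064877·(0.40936577 − 0.42175881·0.91237035) = 2.138795

x=94.467479 y=2.138795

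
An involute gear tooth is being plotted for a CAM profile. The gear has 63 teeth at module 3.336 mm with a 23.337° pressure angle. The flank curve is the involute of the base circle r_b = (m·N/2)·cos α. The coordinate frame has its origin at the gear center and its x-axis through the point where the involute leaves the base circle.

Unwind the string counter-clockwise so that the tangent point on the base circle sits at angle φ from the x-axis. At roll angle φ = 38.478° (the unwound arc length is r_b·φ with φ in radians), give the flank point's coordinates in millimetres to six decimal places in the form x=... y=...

pitch radius r_p = m·N/2 = 3.336·63/2 = 105.084000
base radius r_b = r_p·cos α = 105.084000·cos 23.337° = 96.487158
roll angle φ = 38.478° = 0.67156779 rad
x = r_b·(cos φ + φ·sin φ) = 96.487158·(0.78284713 + 0.67156779·0.62221409) = 115.852716
y = r_b·(sin φ − φ·cos φ) = 96.487158·(0.62221409 − 0.67156779·0.78284713) = 9.309001

x=115.852716 y=9.309001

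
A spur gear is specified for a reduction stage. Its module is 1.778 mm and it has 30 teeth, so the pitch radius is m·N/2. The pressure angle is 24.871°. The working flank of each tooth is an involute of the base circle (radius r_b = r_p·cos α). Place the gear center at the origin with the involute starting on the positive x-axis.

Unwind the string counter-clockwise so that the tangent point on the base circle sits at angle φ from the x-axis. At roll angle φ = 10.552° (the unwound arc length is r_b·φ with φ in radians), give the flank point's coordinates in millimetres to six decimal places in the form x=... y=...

x=24.603415 y=0.050211

pitch radius r_p = m·N/2 = 1.778·30/2 = 26.670000
base radius r_b = r_p·cos α = 26.670000·cos 24.871° = 24.196544
roll angle φ = 10.552° = 0.18416714 rad
x = r_b·(cos φ + φ·sin φ) = 24.196544·(0.98308911 + 0.18416714·0.18312782) = 24.603415
y = r_b·(sin φ − φ·cos φ) = 24.196544·(0.18312782 − 0.18416714·0.98308911) = 0.050211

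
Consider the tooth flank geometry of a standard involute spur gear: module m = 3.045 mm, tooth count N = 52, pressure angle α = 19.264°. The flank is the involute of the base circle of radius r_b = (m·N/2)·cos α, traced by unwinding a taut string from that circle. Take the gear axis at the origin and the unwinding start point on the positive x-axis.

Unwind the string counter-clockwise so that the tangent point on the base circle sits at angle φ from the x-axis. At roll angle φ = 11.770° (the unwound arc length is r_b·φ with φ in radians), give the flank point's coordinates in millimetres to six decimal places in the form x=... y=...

pitch radius r_p = m·N/2 = 3.045·52/2 = 79.170000
base radius r_b = r_p·cos α = 79.170000·cos 19.264° = 74.737148
roll angle φ = 11.770° = 0.20542525 rad
x = r_b·(cos φ + φ·sin φ) = 74.737148·(0.97897433 + 0.20542525·0.20398349) = 76.297487
y = r_b·(sin φ − φ·cos φ) = 74.737148·(0.20398349 − 0.20542525·0.97897433) = 0.215052

x=76.297487 y=0.215052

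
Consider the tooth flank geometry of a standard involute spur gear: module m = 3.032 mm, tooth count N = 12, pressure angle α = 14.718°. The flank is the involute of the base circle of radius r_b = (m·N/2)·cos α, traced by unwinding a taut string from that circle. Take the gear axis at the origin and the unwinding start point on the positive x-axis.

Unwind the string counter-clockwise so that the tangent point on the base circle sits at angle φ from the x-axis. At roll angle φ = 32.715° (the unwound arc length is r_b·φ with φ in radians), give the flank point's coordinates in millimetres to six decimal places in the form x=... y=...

x=20.233712 y=1.056616

pitch radius r_p = m·N/2 = 3.032·12/2 = 18.192000
base radius r_b = r_p·cos α = 18.192000·cos 14.718° = 17.595084
roll angle φ = 32.715° = 0.57098446 rad
x = r_b·(cos φ + φ·sin φ) = 17.595084·(0.84136932 + 0.57098446·0.54046061) = 20.233712
y = r_b·(sin φ − φ·cos φ) = 17.595084·(0.54046061 − 0.57098446·0.84136932) = 1.056616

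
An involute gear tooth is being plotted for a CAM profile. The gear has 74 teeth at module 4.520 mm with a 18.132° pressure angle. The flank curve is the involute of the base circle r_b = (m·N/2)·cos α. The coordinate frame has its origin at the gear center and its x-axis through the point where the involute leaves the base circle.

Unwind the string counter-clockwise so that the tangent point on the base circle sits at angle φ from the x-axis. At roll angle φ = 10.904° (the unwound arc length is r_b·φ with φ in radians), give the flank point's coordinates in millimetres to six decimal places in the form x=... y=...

x=161.787370 y=0.363844

pitch radius r_p = m·N/2 = 4.520·74/2 = 167.240000
base radius r_b = r_p·cos α = 167.240000·cos 18.132° = 158.935208
roll angle φ = 10.904° = 0.19031070 rad
x = r_b·(cos φ + φ·sin φ) = 158.935208·(0.98194551 + 0.19031070·0.18916400) = 161.787370
y = r_b·(sin φ − φ·cos φ) = 158.935208·(0.18916400 − 0.19031070·0.98194551) = 0.363844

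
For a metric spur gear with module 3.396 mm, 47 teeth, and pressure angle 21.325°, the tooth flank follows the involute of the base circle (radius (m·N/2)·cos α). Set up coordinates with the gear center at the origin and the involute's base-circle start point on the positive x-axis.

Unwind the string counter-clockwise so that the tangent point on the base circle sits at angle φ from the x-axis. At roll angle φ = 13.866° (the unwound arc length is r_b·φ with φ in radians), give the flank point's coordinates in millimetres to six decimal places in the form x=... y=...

x=76.487134 y=0.349182

pitch radius r_p = m·N/2 = 3.396·47/2 = 79.806000
base radius r_b = r_p·cos α = 79.806000·cos 21.325° = 74.341894
roll angle φ = 13.866° = 0.24200735 rad
x = r_b·(cos φ + φ·sin φ) = 74.341894·(0.97085886 + 0.24200735·0.23965197) = 76.487134
y = r_b·(sin φ − φ·cos φ) = 74.341894·(0.23965197 − 0.24200735·0.97085886) = 0.349182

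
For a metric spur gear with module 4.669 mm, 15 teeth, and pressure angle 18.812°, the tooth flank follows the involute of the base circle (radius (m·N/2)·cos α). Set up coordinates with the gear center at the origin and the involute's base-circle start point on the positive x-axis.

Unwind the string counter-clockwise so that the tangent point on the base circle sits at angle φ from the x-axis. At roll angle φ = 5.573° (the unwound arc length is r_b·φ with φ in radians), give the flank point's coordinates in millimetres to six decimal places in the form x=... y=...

pitch radius r_p = m·N/2 = 4.669·15/2 = 35.017500
base radius r_b = r_p·cos α = 35.017500·cos 18.812° = 33.146926
roll angle φ = 5.573° = 0.09726720 rad
x = r_b·(cos φ + φ·sin φ) = 33.146926·(0.99527327 + 0.09726720·0.09711390) = 33.303356
y = r_b·(sin φ − φ·cos φ) = 33.146926·(0.09711390 − 0.09726720·0.99527327) = 0.010158

x=33.303356 y=0.010158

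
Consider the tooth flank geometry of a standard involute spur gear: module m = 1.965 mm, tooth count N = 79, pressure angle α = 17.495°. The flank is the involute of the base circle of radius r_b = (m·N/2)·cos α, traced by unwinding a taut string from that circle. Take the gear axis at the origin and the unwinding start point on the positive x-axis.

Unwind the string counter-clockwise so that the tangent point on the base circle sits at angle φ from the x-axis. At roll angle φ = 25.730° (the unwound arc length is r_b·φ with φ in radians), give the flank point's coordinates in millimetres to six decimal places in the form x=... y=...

x=81.119435 y=2.189967

pitch radius r_p = m·N/2 = 1.965·79/2 = 77.617500
base radius r_b = r_p·cos α = 77.617500·cos 17.495° = 74.027162
roll angle φ = 25.730° = 0.44907322 rad
x = r_b·(cos φ + φ·sin φ) = 74.027162·(0.90084983 + 0.44907322·0.43413083) = 81.119435
y = r_b·(sin φ − φ·cos φ) = 74.027162·(0.43413083 − 0.44907322·0.90084983) = 2.189967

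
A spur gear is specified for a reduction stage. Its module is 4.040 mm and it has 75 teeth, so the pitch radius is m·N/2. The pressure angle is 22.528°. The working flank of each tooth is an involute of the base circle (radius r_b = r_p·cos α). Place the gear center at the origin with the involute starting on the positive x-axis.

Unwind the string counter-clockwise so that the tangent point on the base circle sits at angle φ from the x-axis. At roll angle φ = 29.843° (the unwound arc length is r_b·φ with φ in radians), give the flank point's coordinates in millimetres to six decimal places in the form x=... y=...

x=157.653564 y=6.414313

pitch radius r_p = m·N/2 = 4.040·75/2 = 151.500000
base radius r_b = r_p·cos α = 151.500000·cos 22.528° = 139.939400
roll angle φ = 29.843° = 0.52085861 rad
x = r_b·(cos φ + φ·sin φ) = 139.939400·(0.86739223 + 0.52085861·0.49762507) = 157.653564
y = r_b·(sin φ − φ·cos φ) = 139.939400·(0.49762507 − 0.52085861·0.86739223) = 6.414313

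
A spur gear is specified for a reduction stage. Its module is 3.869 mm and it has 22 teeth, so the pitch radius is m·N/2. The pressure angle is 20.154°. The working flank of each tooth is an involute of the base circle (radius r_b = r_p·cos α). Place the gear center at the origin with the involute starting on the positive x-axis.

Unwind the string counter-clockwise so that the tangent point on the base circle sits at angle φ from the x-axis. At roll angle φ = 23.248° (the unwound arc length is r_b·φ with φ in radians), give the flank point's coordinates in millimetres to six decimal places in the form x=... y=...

x=43.107845 y=0.875087

pitch radius r_p = m·N/2 = 3.869·22/2 = 42.559000
base radius r_b = r_p·cos α = 42.559000·cos 20.154° = 39.953110
roll angle φ = 23.248° = 0.40575414 rad
x = r_b·(cos φ + φ·sin φ) = 39.953110·(0.91880499 + 0.40575414·0.39471178) = 43.107845
y = r_b·(sin φ − φ·cos φ) = 39.953110·(0.39471178 − 0.40575414·0.91880499) = 0.875087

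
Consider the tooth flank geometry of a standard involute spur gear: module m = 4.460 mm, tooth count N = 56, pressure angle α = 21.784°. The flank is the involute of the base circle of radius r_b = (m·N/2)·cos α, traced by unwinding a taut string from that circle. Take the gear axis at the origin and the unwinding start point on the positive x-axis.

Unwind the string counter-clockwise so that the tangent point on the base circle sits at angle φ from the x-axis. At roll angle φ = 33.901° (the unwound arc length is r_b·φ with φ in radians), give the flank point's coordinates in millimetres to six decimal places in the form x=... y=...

x=134.518539 y=7.730080

pitch radius r_p = m·N/2 = 4.460·56/2 = 124.880000
base radius r_b = r_p·cos α = 124.880000·cos 21.784° = 115.962256
roll angle φ = 33.901° = 0.59168407 rad
x = r_b·(cos φ + φ·sin φ) = 115.962256·(0.83000255 + 0.59168407·0.55775960) = 134.518539
y = r_b·(sin φ − φ·cos φ) = 115.962256·(0.55775960 − 0.59168407·0.83000255) = 7.730080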